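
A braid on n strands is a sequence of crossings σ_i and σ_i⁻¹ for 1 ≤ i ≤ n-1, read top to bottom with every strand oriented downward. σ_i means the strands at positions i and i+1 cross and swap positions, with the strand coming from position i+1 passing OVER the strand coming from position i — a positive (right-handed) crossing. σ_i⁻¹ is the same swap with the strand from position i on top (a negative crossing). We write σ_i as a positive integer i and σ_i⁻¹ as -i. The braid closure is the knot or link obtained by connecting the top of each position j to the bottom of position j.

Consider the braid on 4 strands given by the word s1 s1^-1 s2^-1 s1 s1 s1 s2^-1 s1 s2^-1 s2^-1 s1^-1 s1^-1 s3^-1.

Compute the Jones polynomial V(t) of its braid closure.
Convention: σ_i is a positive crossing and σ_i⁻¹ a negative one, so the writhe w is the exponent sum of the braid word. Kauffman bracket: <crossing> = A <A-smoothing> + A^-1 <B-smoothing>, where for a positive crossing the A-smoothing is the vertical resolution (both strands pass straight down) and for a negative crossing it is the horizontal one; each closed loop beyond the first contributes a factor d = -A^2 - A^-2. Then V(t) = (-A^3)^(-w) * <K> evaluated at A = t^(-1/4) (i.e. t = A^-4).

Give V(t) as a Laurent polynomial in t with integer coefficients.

The presented braid s1 s1^-1 s2^-1 s1 s1 s1 s2^-1 s1 s2^-1 s2^-1 s1^-1 s1^-1 s3^-1 on 4 strands reduces by inverse Markov moves (closure unchanged at each step):
  Destabilize: the word has the form β·s3^-1 where s3^-1 occurs only as the final letter (β ∈ B_3); drop it and the last strand → 3 strands.
  Deconjugate: the word is γ·β·γ⁻¹ with γ = s1 (prefix) and γ⁻¹ = s1^-1 (suffix); strip both.
Reduced to β = s1^-1 s2^-1 s1 s1 s1 s2^-1 s1 s2^-1 s2^-1 s1^-1 on 3 strands, 10 crossings.
Compute on β:
Braid: s1^-1 s2^-1 s1 s1 s1 s2^-1 s1 s2^-1 s2^-1 s1^-1 on 3 strands, 10 crossings.
Writhe w = (#positive) - (#negative) = 4 - 6 = -2.
Enumerate smoothing states for the bracket polynomial. There are 2^10 = 1024 states.
For each crossing: s=0 is the vertical smoothing, s=1 horizontal. Crossing k contributes A^(sign_k * (1 - 2*s_k)); loop factor d = -A^2 - A^-2.
Tabulate the states by total A-exponent and number of loops L (A-exp: L × count):
  A^10: L=5 ×1
  A^8: L=4 ×10
  A^6: L=3 ×38, L=5 ×7
  A^4: L=2 ×67, L=4 ×49, L=6 ×4
  A^2: L=1 ×46, L=3 ×130, L=5 ×33, L=7 ×1
  A^0: L=2 ×131, L=4 ×110, L=6 ×11
  A^-2: L=1 ×25, L=3 ×133, L=5 ×51, L=7 ×1
  A^-4: L=2 ×37, L=4 ×72, L=6 ×11
  A^-6: L=3 ×25, L=5 ×19, L=7 ×1
  A^-8: L=4 ×8, L=6 ×2
  A^-10: L=5 ×1
Each group contributes A^e * Σ count * d^(L-1):
Powers of d = -A^2 - A^-2: d^2 = A^4 + 2 + A^-4; d^3 = -A^6 - 3*A^2 - 3*A^-2 - A^-6; d^4 = A^8 + 4*A^4 + 6 + 4*A^-4 + A^-8; d^5 = -A^10 - 5*A^6 - 10*A^2 - 10*A^-2 - 5*A^-6 - A^-10; d^6 = A^12 + 6*A^8 + 15*A^4 + 20 + 15*A^-4 + 6*A^-8 + A^-12.
  A^10 * (d^4) = A^18 + 4*A^14 + 6*A^10 + 4*A^6 + A^2
  A^8 * (10*d^3) = -10*A^14 - 30*A^10 - 30*A^6 - 10*A^2
  A^6 * (38*d^2 + 7*d^4) = 7*A^14 + 66*A^10 + 118*A^6 + 66*A^2 + 7*A^-2
  A^4 * (67*d + 49*d^3 + 4*d^5) = -4*A^14 - 69*A^10 - 254*A^6 - 254*A^2 - 69*A^-2 - 4*A^-6
  A^2 * (46 + 130*d^2 + 33*d^4 + d^6) = A^14 + 39*A^10 + 277*A^6 + 524*A^2 + 277*A^-2 + 39*A^-6 + A^-10
  A^0 * (131*d + 110*d^3 + 11*d^5) = -11*A^10 - 165*A^6 - 571*A^2 - 571*A^-2 - 165*A^-6 - 11*A^-10
  A^-2 * (25 + 133*d^2 + 51*d^4 + d^6) = A^10 + 57*A^6 + 352*A^2 + 617*A^-2 + 352*A^-6 + 57*A^-10 + A^-14
  A^-4 * (37*d + 72*d^3 + 11*d^5) = -11*A^6 - 127*A^2 - 363*A^-2 - 363*A^-6 - 127*A^-10 - 11*A^-14
  A^-6 * (25*d^2 + 19*d^4 + d^6) = A^6 + 25*A^2 + 116*A^-2 + 184*A^-6 + 116*A^-10 + 25*A^-14 + A^-18
  A^-8 * (8*d^3 + 2*d^5) = -2*A^2 - 18*A^-2 - 44*A^-6 - 44*A^-10 - 18*A^-14 - 2*A^-18
  A^-10 * (d^4) = A^-2 + 4*A^-6 + 6*A^-10 + 4*A^-14 + A^-18
Summing the groups: <K> = A^18 - 2*A^14 + 2*A^10 - 3*A^6 + 4*A^2 - 3*A^-2 + 3*A^-6 - 2*A^-10 + A^-14
Normalise by the writhe: (-A^3)^(-w) = (-A^3)^(2) = A^6, so f(A) = A^6 * <K> = A^24 - 2*A^20 + 2*A^16 - 3*A^12 + 4*A^8 - 3*A^4 + 3 - 2*A^-4 + A^-8.
Substitute A = t^(-1/4), i.e. A^e → t^(-e/4): V(t) = t^2 - 2*t + 3 - 3*t^-1 + 4*t^-2 - 3*t^-3 + 2*t^-4 - 2*t^-5 + t^-6

Answer: t^2 - 2*t + 3 - 3*t^-1 + 4*t^-2 - 3*t^-3 + 2*t^-4 - 2*t^-5 + t^-6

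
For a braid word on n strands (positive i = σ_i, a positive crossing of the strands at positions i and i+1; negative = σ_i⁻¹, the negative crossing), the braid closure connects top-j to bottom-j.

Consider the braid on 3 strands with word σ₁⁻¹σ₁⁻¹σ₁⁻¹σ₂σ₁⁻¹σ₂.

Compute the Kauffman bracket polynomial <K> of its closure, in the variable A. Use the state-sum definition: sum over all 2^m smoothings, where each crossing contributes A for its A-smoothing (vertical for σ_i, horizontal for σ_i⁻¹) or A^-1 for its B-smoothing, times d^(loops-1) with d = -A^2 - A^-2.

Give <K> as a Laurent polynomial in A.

A^14 - 2*A^10 + 2*A^6 - 2*A^2 + 2*A^-2 - A^-6 + A^-10

Derivation:
Braid: s1^-1 s1^-1 s1^-1 s2 s1^-1 s2 on 3 strands, 6 crossings.
Writhe w = (#positive) - (#negative) = 2 - 4 = -2.
Enumerate smoothing states for the bracket polynomial. There are 2^6 = 64 states.
For each crossing: s=0 is the vertical smoothing, s=1 horizontal. Crossing k contributes A^(sign_k * (1 - 2*s_k)); loop factor d = -A^2 - A^-2.
Tabulate the states by total A-exponent and number of loops L (A-exp: L × count):
  A^6: L=5 ×1
  A^4: L=4 ×6
  A^2: L=3 ×15
  A^0: L=2 ×19, L=4 ×1
  A^-2: L=1 ×11, L=3 ×4
  A^-4: L=2 ×6
  A^-6: L=3 ×1
Each group contributes A^e * Σ count * d^(L-1):
Powers of d = -A^2 - A^-2: d^2 = A^4 + 2 + A^-4; d^3 = -A^6 - 3*A^2 - 3*A^-2 - A^-6; d^4 = A^8 + 4*A^4 + 6 + 4*A^-4 + A^-8.
  A^6 * (d^4) = A^14 + 4*A^10 + 6*A^6 + 4*A^2 + A^-2
  A^4 * (6*d^3) = -6*A^10 - 18*A^6 - 18*A^2 - 6*A^-2
  A^2 * (15*d^2) = 15*A^6 + 30*A^2 + 15*A^-2
  A^0 * (19*d + d^3) = -A^6 - 22*A^2 - 22*A^-2 - A^-6
  A^-2 * (11 + 4*d^2) = 4*A^2 + 19*A^-2 + 4*A^-6
  A^-4 * (6*d) = -6*A^-2 - 6*A^-6
  A^-6 * (d^2) = A^-2 + 2*A^-6 + A^-10
Summing the groups: <K> = A^14 - 2*A^10 + 2*A^6 - 2*A^2 + 2*A^-2 - A^-6 + A^-10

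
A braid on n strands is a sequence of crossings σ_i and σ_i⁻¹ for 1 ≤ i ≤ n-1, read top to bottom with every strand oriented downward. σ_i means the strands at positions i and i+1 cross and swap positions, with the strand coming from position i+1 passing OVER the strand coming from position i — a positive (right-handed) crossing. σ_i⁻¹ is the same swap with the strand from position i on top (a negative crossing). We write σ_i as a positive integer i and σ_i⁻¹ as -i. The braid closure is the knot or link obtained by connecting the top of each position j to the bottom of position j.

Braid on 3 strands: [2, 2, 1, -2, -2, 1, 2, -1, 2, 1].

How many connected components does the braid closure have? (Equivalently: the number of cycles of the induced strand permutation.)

1

Derivation:
Track the strand permutation on 3 strands, starting from identity.
  step 1: s2 swaps positions 2,3 -> [1 3 2]
  step 2: s2 swaps positions 2,3 -> [1 2 3]
  step 3: s1 swaps positions 1,2 -> [2 1 3]
  step 4: s2^-1 swaps positions 2,3 -> [2 3 1]
  step 5: s2^-1 swaps positions 2,3 -> [2 1 3]
  step 6: s1 swaps positions 1,2 -> [1 2 3]
  step 7: s2 swaps positions 2,3 -> [1 3 2]
  step 8: s1^-1 swaps positions 1,2 -> [3 1 2]
  step 9: s2 swaps positions 2,3 -> [3 2 1]
  step 10: s1 swaps positions 1,2 -> [2 3 1]
Final permutation (position -> original strand): [2 3 1]
Closure components = cycle count of this permutation = 1.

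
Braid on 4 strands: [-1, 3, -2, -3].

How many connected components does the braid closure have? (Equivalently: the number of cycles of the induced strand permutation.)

2

Derivation:
Track the strand permutation on 4 strands, starting from identity.
  step 1: s1^-1 swaps positions 1,2 -> [2 1 3 4]
  step 2: s3 swaps positions 3,4 -> [2 1 4 3]
  step 3: s2^-1 swaps positions 2,3 -> [2 4 1 3]
  step 4: s3^-1 swaps positions 3,4 -> [2 4 3 1]
Final permutation (position -> original strand): [2 4 3 1]
Closure components = cycle count of this permutation = 2.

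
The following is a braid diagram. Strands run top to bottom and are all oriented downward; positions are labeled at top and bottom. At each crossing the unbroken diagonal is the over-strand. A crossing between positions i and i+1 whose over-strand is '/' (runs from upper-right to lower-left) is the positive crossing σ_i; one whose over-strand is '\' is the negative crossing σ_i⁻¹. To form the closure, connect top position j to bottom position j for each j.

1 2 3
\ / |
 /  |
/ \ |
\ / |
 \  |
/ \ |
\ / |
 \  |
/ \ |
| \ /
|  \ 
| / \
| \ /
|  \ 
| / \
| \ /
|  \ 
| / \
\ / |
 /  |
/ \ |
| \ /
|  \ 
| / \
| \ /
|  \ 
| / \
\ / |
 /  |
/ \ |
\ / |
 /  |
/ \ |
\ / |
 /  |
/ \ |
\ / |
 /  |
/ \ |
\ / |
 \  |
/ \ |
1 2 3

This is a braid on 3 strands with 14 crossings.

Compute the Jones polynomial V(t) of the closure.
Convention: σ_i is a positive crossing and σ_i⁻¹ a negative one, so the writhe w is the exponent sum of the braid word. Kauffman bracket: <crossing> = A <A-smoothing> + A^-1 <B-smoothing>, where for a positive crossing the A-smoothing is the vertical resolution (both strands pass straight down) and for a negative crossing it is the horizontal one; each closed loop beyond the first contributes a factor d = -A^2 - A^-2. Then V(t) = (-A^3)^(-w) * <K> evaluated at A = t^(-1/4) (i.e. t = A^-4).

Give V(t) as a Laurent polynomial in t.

Reading the diagram top to bottom ('/'-over between positions i,i+1 = s_i, '\'-over = s_i^-1): braid word = s1 s1^-1 s1^-1 s2^-1 s2^-1 s2^-1 s1 s2^-1 s2^-1 s1 s1 s1 s1 s1^-1.
The presented braid s1 s1^-1 s1^-1 s2^-1 s2^-1 s2^-1 s1 s2^-1 s2^-1 s1 s1 s1 s1 s1^-1 on 3 strands reduces by inverse Markov moves (closure unchanged at each step):
  Deconjugate: the word is γ·β·γ⁻¹ with γ = s1 s1^-1 (prefix) and γ⁻¹ = s1 s1^-1 (suffix); strip both.
  Deconjugate: the word is γ·β·γ⁻¹ with γ = s1^-1 (prefix) and γ⁻¹ = s1 (suffix); strip both.
Reduced to β = s2^-1 s2^-1 s2^-1 s1 s2^-1 s2^-1 s1 s1 on 3 strands, 8 crossings.
Compute on β:
Braid: s2^-1 s2^-1 s2^-1 s1 s2^-1 s2^-1 s1 s1 on 3 strands, 8 crossings.
Writhe w = (#positive) - (#negative) = 3 - 5 = -2.
Enumerate smoothing states for the bracket polynomial. There are 2^8 = 256 states.
Each crossing splits two ways (0=vertical, 1=horizontal). The state's weight is A^(#A-smoothings - #B-smoothings) * d^(loops - 1).
Tabulate the states by total A-exponent and number of loops L (A-exp: L × count):
  A^8: L=6 ×1
  A^6: L=5 ×8
  A^4: L=4 ×27, L=6 ×1
  A^2: L=3 ×50, L=5 ×6
  A^0: L=2 ×53, L=4 ×17
  A^-2: L=1 ×27, L=3 ×28, L=5 ×1
  A^-4: L=2 ×24, L=4 ×4
  A^-6: L=3 ×8
  A^-8: L=4 ×1
Each group contributes A^e * Σ count * d^(L-1):
Powers of d = -A^2 - A^-2: d^2 = A^4 + 2 + A^-4; d^3 = -A^6 - 3*A^2 - 3*A^-2 - A^-6; d^4 = A^8 + 4*A^4 + 6 + 4*A^-4 + A^-8; d^5 = -A^10 - 5*A^6 - 10*A^2 - 10*A^-2 - 5*A^-6 - A^-10.
  A^8 * (d^5) = -A^18 - 5*A^14 - 10*A^10 - 10*A^6 - 5*A^2 - A^-2
  A^6 * (8*d^4) = 8*A^14 + 32*A^10 + 48*A^6 + 32*A^2 + 8*A^-2
  A^4 * (27*d^3 + d^5) = -A^14 - 32*A^10 - 91*A^6 - 91*A^2 - 32*A^-2 - A^-6
  A^2 * (50*d^2 + 6*d^4) = 6*A^10 + 74*A^6 + 136*A^2 + 74*A^-2 + 6*A^-6
  A^0 * (53*d + 17*d^3) = -17*A^6 - 104*A^2 - 104*A^-2 - 17*A^-6
  A^-2 * (27 + 28*d^2 + d^4) = A^6 + 32*A^2 + 89*A^-2 + 32*A^-6 + A^-10
  A^-4 * (24*d + 4*d^3) = -4*A^2 - 36*A^-2 - 36*A^-6 - 4*A^-10
  A^-6 * (8*d^2) = 8*A^-2 + 16*A^-6 + 8*A^-10
  A^-8 * (d^3) = -A^-2 - 3*A^-6 - 3*A^-10 - A^-14
Summing the groups: <K> = -A^18 + 2*A^14 - 4*A^10 + 5*A^6 - 4*A^2 + 5*A^-2 - 3*A^-6 + 2*A^-10 - A^-14
Normalise by the writhe: (-A^3)^(-w) = (-A^3)^(2) = A^6, so f(A) = A^6 * <K> = -A^24 + 2*A^20 - 4*A^16 + 5*A^12 - 4*A^8 + 5*A^4 - 3 + 2*A^-4 - A^-8.
Substitute A = t^(-1/4), i.e. A^e → t^(-e/4): V(t) = -t^2 + 2*t - 3 + 5*t^-1 - 4*t^-2 + 5*t^-3 - 4*t^-4 + 2*t^-5 - t^-6

Answer: -t^2 + 2*t - 3 + 5*t^-1 - 4*t^-2 + 5*t^-3 - 4*t^-4 + 2*t^-5 - t^-6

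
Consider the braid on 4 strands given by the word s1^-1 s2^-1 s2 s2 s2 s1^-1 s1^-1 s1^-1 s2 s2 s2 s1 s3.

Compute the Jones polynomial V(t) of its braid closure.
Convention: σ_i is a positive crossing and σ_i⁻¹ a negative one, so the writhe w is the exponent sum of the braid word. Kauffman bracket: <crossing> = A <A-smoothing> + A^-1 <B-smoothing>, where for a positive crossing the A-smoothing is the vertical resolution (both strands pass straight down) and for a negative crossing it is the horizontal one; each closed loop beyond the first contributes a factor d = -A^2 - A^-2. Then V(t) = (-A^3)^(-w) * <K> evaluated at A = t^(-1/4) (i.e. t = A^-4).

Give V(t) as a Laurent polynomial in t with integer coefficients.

-t^6 + t^5 - 2*t^4 + 3*t^3 - 2*t^2 + 3*t - 1 + t^-1 - t^-2

Derivation:
The presented braid s1^-1 s2^-1 s2 s2 s2 s1^-1 s1^-1 s1^-1 s2 s2 s2 s1 s3 on 4 strands reduces by inverse Markov moves (closure unchanged at each step):
  Destabilize: the word has the form β·s3 where s3 occurs only as the final letter (β ∈ B_3); drop it and the last strand → 3 strands.
  Deconjugate: the word is γ·β·γ⁻¹ with γ = s1^-1 s2^-1 (prefix) and γ⁻¹ = s2 s1 (suffix); strip both.
Reduced to β = s2 s2 s2 s1^-1 s1^-1 s1^-1 s2 s2 on 3 strands, 8 crossings.
Compute on β:
Braid: s2 s2 s2 s1^-1 s1^-1 s1^-1 s2 s2 on 3 strands, 8 crossings.
Writhe w = (#positive) - (#negative) = 5 - 3 = 2.
State-sum expansion of <K>. There are 2^8 = 256 states.
Each crossing splits two ways (0=vertical, 1=horizontal). The state's weight is A^(#A-smoothings - #B-smoothings) * d^(loops - 1).
Tabulate the states by total A-exponent and number of loops L (A-exp: L × count):
  A^8: L=4 ×1
  A^6: L=3 ×8
  A^4: L=2 ×18, L=4 ×10
  A^2: L=1 ×15, L=3 ×31, L=5 ×10
  A^0: L=2 ×35, L=4 ×30, L=6 ×5
  A^-2: L=3 ×40, L=5 ×15, L=7 ×1
  A^-4: L=4 ×25, L=6 ×3
  A^-6: L=5 ×8
  A^-8: L=6 ×1
Each group contributes A^e * Σ count * d^(L-1):
Powers of d = -A^2 - A^-2: d^2 = A^4 + 2 + A^-4; d^3 = -A^6 - 3*A^2 - 3*A^-2 - A^-6; d^4 = A^8 + 4*A^4 + 6 + 4*A^-4 + A^-8; d^5 = -A^10 - 5*A^6 - 10*A^2 - 10*A^-2 - 5*A^-6 - A^-10; d^6 = A^12 + 6*A^8 + 15*A^4 + 20 + 15*A^-4 + 6*A^-8 + A^-12.
  A^8 * (d^3) = -A^14 - 3*A^10 - 3*A^6 - A^2
  A^6 * (8*d^2) = 8*A^10 + 16*A^6 + 8*A^2
  A^4 * (18*d + 10*d^3) = -10*A^10 - 48*A^6 - 48*A^2 - 10*A^-2
  A^2 * (15 + 31*d^2 + 10*d^4) = 10*A^10 + 71*A^6 + 137*A^2 + 71*A^-2 + 10*A^-6
  A^0 * (35*d + 30*d^3 + 5*d^5) = -5*A^10 - 55*A^6 - 175*A^2 - 175*A^-2 - 55*A^-6 - 5*A^-10
  A^-2 * (40*d^2 + 15*d^4 + d^6) = A^10 + 21*A^6 + 115*A^2 + 190*A^-2 + 115*A^-6 + 21*A^-10 + A^-14
  A^-4 * (25*d^3 + 3*d^5) = -3*A^6 - 40*A^2 - 105*A^-2 - 105*A^-6 - 40*A^-10 - 3*A^-14
  A^-6 * (8*d^4) = 8*A^2 + 32*A^-2 + 48*A^-6 + 32*A^-10 + 8*A^-14
  A^-8 * (d^5) = -A^2 - 5*A^-2 - 10*A^-6 - 10*A^-10 - 5*A^-14 - A^-18
Summing the groups: <K> = -A^14 + A^10 - A^6 + 3*A^2 - 2*A^-2 + 3*A^-6 - 2*A^-10 + A^-14 - A^-18
Normalise by the writhe: (-A^3)^(-w) = (-A^3)^(-2) = A^-6, so f(A) = A^-6 * <K> = -A^8 + A^4 - 1 + 3*A^-4 - 2*A^-8 + 3*A^-12 - 2*A^-16 + A^-20 - A^-24.
Substitute A = t^(-1/4), i.e. A^e → t^(-e/4): V(t) = -t^6 + t^5 - 2*t^4 + 3*t^3 - 2*t^2 + 3*t - 1 + t^-1 - t^-2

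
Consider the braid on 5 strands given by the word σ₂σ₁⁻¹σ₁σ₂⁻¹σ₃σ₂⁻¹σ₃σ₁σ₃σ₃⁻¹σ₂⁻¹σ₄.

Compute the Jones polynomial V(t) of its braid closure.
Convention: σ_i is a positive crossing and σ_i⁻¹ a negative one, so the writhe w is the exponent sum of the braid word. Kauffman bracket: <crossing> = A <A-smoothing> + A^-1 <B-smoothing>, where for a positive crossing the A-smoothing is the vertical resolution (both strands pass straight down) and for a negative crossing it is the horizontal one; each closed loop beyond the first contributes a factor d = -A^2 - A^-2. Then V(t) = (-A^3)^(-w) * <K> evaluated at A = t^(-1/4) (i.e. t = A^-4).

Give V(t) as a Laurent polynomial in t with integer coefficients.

t^2 - t + 1 - t^-1 + t^-2

Derivation:
The presented braid s2 s1^-1 s1 s2^-1 s3 s2^-1 s3 s1 s3 s3^-1 s2^-1 s4 on 5 strands reduces by inverse Markov moves (closure unchanged at each step):
  Destabilize: the word has the form β·s4 where s4 occurs only as the final letter (β ∈ B_4); drop it and the last strand → 4 strands.
  Deconjugate: the word is γ·β·γ⁻¹ with γ = s2 (prefix) and γ⁻¹ = s2^-1 (suffix); strip both.
Reduced to β = s1^-1 s1 s2^-1 s3 s2^-1 s3 s1 s3 s3^-1 on 4 strands, 9 crossings.
Compute on β:
First cancel adjacent σ_i σ_i⁻¹ pairs (Reidemeister II — same braid, same closure): s1^-1 s1 s2^-1 s3 s2^-1 s3 s1 s3 s3^-1 → s2^-1 s3 s2^-1 s3 s1.
Braid: s2^-1 s3 s2^-1 s3 s1 on 4 strands, 5 crossings.
Writhe w = (#positive) - (#negative) = 3 - 2 = 1.
Computing the Kauffman bracket via state sum. There are 2^5 = 32 states.
For each crossing: s=0 is the vertical smoothing, s=1 horizontal. Crossing k contributes A^(sign_k * (1 - 2*s_k)); loop factor d = -A^2 - A^-2.
  state 00000: A-exp=+1, loops=4, term = A^1 * d^3
  state 00001: A-exp=-1, loops=3, term = A^-1 * d^2
  state 00010: A-exp=-1, loops=3, term = A^-1 * d^2
  state 00011: A-exp=-3, loops=2, term = A^-3 * d^1
  state 00100: A-exp=+3, loops=3, term = A^3 * d^2
  state 00101: A-exp=+1, loops=2, term = A^1 * d^1
  state 00110: A-exp=+1, loops=2, term = A^1 * d^1
  state 00111: A-exp=-1, loops=1, term = A^-1 * d^0
  state 01000: A-exp=-1, loops=3, term = A^-1 * d^2
  state 01001: A-exp=-3, loops=2, term = A^-3 * d^1
  state 01010: A-exp=-3, loops=4, term = A^-3 * d^3
  state 01011: A-exp=-5, loops=3, term = A^-5 * d^2
  state 01100: A-exp=+1, loops=2, term = A^1 * d^1
  state 01101: A-exp=-1, loops=1, term = A^-1 * d^0
  state 01110: A-exp=-1, loops=3, term = A^-1 * d^2
  state 01111: A-exp=-3, loops=2, term = A^-3 * d^1
  state 10000: A-exp=+3, loops=3, term = A^3 * d^2
  state 10001: A-exp=+1, loops=2, term = A^1 * d^1
  state 10010: A-exp=+1, loops=2, term = A^1 * d^1
  state 10011: A-exp=-1, loops=1, term = A^-1 * d^0
  state 10100: A-exp=+5, loops=4, term = A^5 * d^3
  state 10101: A-exp=+3, loops=3, term = A^3 * d^2
  state 10110: A-exp=+3, loops=3, term = A^3 * d^2
  state 10111: A-exp=+1, loops=2, term = A^1 * d^1
  state 11000: A-exp=+1, loops=2, term = A^1 * d^1
  state 11001: A-exp=-1, loops=1, term = A^-1 * d^0
  state 11010: A-exp=-1, loops=3, term = A^-1 * d^2
  state 11011: A-exp=-3, loops=2, term = A^-3 * d^1
  state 11100: A-exp=+3, loops=3, term = A^3 * d^2
  state 11101: A-exp=+1, loops=2, term = A^1 * d^1
  state 11110: A-exp=+1, loops=2, term = A^1 * d^1
  state 11111: A-exp=-1, loops=1, term = A^-1 * d^0
Collect the terms by A-exponent (count of states per loop number):
Powers of d = -A^2 - A^-2: d^2 = A^4 + 2 + A^-4; d^3 = -A^6 - 3*A^2 - 3*A^-2 - A^-6.
  A^5 * (d^3) = -A^11 - 3*A^7 - 3*A^3 - A^-1
  A^3 * (5*d^2) = 5*A^7 + 10*A^3 + 5*A^-1
  A^1 * (9*d + d^3) = -A^7 - 12*A^3 - 12*A^-1 - A^-5
  A^-1 * (5 + 5*d^2) = 5*A^3 + 15*A^-1 + 5*A^-5
  A^-3 * (4*d + d^3) = -A^3 - 7*A^-1 - 7*A^-5 - A^-9
  A^-5 * (d^2) = A^-1 + 2*A^-5 + A^-9
Summing the groups: <K> = -A^11 + A^7 - A^3 + A^-1 - A^-5
Normalise by the writhe: (-A^3)^(-w) = (-A^3)^(-1) = -A^-3, so f(A) = -A^-3 * <K> = A^8 - A^4 + 1 - A^-4 + A^-8.
Substitute A = t^(-1/4), i.e. A^e → t^(-e/4): V(t) = t^2 - t + 1 - t^-1 + t^-2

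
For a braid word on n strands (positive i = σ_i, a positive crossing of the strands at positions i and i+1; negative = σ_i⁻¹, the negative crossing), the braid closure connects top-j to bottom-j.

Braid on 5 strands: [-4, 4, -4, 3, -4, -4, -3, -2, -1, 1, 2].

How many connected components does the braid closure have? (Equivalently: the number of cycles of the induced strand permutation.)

4

Derivation:
Track the strand permutation on 5 strands, starting from identity.
  step 1: s4^-1 swaps positions 4,5 -> [1 2 3 5 4]
  step 2: s4 swaps positions 4,5 -> [1 2 3 4 5]
  step 3: s4^-1 swaps positions 4,5 -> [1 2 3 5 4]
  step 4: s3 swaps positions 3,4 -> [1 2 5 3 4]
  step 5: s4^-1 swaps positions 4,5 -> [1 2 5 4 3]
  step 6: s4^-1 swaps positions 4,5 -> [1 2 5 3 4]
  step 7: s3^-1 swaps positions 3,4 -> [1 2 3 5 4]
  step 8: s2^-1 swaps positions 2,3 -> [1 3 2 5 4]
  step 9: s1^-1 swaps positions 1,2 -> [3 1 2 5 4]
  step 10: s1 swaps positions 1,2 -> [1 3 2 5 4]
  step 11: s2 swaps positions 2,3 -> [1 2 3 5 4]
Final permutation (position -> original strand): [1 2 3 5 4]
Closure components = cycle count of this permutation = 4.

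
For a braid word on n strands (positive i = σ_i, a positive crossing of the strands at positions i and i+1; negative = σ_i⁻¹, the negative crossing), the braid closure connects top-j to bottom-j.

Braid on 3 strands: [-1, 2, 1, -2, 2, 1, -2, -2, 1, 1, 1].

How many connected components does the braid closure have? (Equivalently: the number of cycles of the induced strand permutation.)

Track the strand permutation on 3 strands, starting from identity.
  step 1: s1^-1 swaps positions 1,2 -> [2 1 3]
  step 2: s2 swaps positions 2,3 -> [2 3 1]
  step 3: s1 swaps positions 1,2 -> [3 2 1]
  step 4: s2^-1 swaps positions 2,3 -> [3 1 2]
  step 5: s2 swaps positions 2,3 -> [3 2 1]
  step 6: s1 swaps positions 1,2 -> [2 3 1]
  step 7: s2^-1 swaps positions 2,3 -> [2 1 3]
  step 8: s2^-1 swaps positions 2,3 -> [2 3 1]
  step 9: s1 swaps positions 1,2 -> [3 2 1]
  step 10: s1 swaps positions 1,2 -> [2 3 1]
  step 11: s1 swaps positions 1,2 -> [3 2 1]
Final permutation (position -> original strand): [3 2 1]
Closure components = cycle count of this permutation = 2.

Answer: 2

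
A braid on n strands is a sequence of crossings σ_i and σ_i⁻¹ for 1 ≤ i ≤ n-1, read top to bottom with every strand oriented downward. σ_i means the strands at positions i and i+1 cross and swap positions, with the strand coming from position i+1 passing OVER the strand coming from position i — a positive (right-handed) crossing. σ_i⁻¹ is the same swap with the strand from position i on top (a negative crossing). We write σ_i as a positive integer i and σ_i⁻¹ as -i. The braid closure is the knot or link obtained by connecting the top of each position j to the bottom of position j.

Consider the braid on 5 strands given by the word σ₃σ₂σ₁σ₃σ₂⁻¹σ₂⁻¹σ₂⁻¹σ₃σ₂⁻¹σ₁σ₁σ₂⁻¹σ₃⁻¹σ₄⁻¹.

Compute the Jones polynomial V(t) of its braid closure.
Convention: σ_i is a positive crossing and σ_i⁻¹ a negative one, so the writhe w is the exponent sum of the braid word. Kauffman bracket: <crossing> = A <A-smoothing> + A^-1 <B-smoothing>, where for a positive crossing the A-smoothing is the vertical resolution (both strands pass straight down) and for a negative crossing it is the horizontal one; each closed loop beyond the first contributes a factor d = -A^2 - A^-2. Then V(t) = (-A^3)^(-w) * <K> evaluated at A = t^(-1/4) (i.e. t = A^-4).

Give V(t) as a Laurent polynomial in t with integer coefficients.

The presented braid s3 s2 s1 s3 s2^-1 s2^-1 s2^-1 s3 s2^-1 s1 s1 s2^-1 s3^-1 s4^-1 on 5 strands reduces by inverse Markov moves (closure unchanged at each step):
  Destabilize: the word has the form β·s4^-1 where s4^-1 occurs only as the final letter (β ∈ B_4); drop it and the last strand → 4 strands.
  Deconjugate: the word is γ·β·γ⁻¹ with γ = s3 s2 (prefix) and γ⁻¹ = s2^-1 s3^-1 (suffix); strip both.
Reduced to β = s1 s3 s2^-1 s2^-1 s2^-1 s3 s2^-1 s1 s1 on 4 strands, 9 crossings.
Compute on β:
Braid: s1 s3 s2^-1 s2^-1 s2^-1 s3 s2^-1 s1 s1 on 4 strands, 9 crossings.
Writhe w = (#positive) - (#negative) = 5 - 4 = 1.
Enumerate smoothing states for the bracket polynomial. There are 2^9 = 512 states.
Smooth each crossing (0=||, 1=⌣⌢); contribution A^(Σ sign_k(1-2s_k)) * d^(L-1).
Tabulate the states by total A-exponent and number of loops L (A-exp: L × count):
  A^9: L=6 ×1
  A^7: L=5 ×9
  A^5: L=4 ×33, L=6 ×3
  A^3: L=3 ×64, L=5 ×19, L=7 ×1
  A^1: L=2 ×68, L=4 ×52, L=6 ×6
  A^-1: L=1 ×33, L=3 ×75, L=5 ×18
  A^-3: L=2 ×51, L=4 ×32, L=6 ×1
  A^-5: L=3 ×32, L=5 ×4
  A^-7: L=4 ×9
  A^-9: L=5 ×1
Each group contributes A^e * Σ count * d^(L-1):
Powers of d = -A^2 - A^-2: d^2 = A^4 + 2 + A^-4; d^3 = -A^6 - 3*A^2 - 3*A^-2 - A^-6; d^4 = A^8 + 4*A^4 + 6 + 4*A^-4 + A^-8; d^5 = -A^10 - 5*A^6 - 10*A^2 - 10*A^-2 - 5*A^-6 - A^-10; d^6 = A^12 + 6*A^8 + 15*A^4 + 20 + 15*A^-4 + 6*A^-8 + A^-12.
  A^9 * (d^5) = -A^19 - 5*A^15 - 10*A^11 - 10*A^7 - 5*A^3 - A^-1
  A^7 * (9*d^4) = 9*A^15 + 36*A^11 + 54*A^7 + 36*A^3 + 9*A^-1
  A^5 * (33*d^3 + 3*d^5) = -3*A^15 - 48*A^11 - 129*A^7 - 129*A^3 - 48*A^-1 - 3*A^-5
  A^3 * (64*d^2 + 19*d^4 + d^6) = A^15 + 25*A^11 + 155*A^7 + 262*A^3 + 155*A^-1 + 25*A^-5 + A^-9
  A^1 * (68*d + 52*d^3 + 6*d^5) = -6*A^11 - 82*A^7 - 284*A^3 - 284*A^-1 - 82*A^-5 - 6*A^-9
  A^-1 * (33 + 75*d^2 + 18*d^4) = 18*A^7 + 147*A^3 + 291*A^-1 + 147*A^-5 + 18*A^-9
  A^-3 * (51*d + 32*d^3 + d^5) = -A^7 - 37*A^3 - 157*A^-1 - 157*A^-5 - 37*A^-9 - A^-13
  A^-5 * (32*d^2 + 4*d^4) = 4*A^3 + 48*A^-1 + 88*A^-5 + 48*A^-9 + 4*A^-13
  A^-7 * (9*d^3) = -9*A^-1 - 27*A^-5 - 27*A^-9 - 9*A^-13
  A^-9 * (d^4) = A^-1 + 4*A^-5 + 6*A^-9 + 4*A^-13 + A^-17
Summing the groups: <K> = -A^19 + 2*A^15 - 3*A^11 + 5*A^7 - 6*A^3 + 5*A^-1 - 5*A^-5 + 3*A^-9 - 2*A^-13 + A^-17
Normalise by the writhe: (-A^3)^(-w) = (-A^3)^(-1) = -A^-3, so f(A) = -A^-3 * <K> = A^16 - 2*A^12 + 3*A^8 - 5*A^4 + 6 - 5*A^-4 + 5*A^-8 - 3*A^-12 + 2*A^-16 - A^-20.
Substitute A = t^(-1/4), i.e. A^e → t^(-e/4): V(t) = -t^5 + 2*t^4 - 3*t^3 + 5*t^2 - 5*t + 6 - 5*t^-1 + 3*t^-2 - 2*t^-3 + t^-4

Answer: -t^5 + 2*t^4 - 3*t^3 + 5*t^2 - 5*t + 6 - 5*t^-1 + 3*t^-2 - 2*t^-3 + t^-4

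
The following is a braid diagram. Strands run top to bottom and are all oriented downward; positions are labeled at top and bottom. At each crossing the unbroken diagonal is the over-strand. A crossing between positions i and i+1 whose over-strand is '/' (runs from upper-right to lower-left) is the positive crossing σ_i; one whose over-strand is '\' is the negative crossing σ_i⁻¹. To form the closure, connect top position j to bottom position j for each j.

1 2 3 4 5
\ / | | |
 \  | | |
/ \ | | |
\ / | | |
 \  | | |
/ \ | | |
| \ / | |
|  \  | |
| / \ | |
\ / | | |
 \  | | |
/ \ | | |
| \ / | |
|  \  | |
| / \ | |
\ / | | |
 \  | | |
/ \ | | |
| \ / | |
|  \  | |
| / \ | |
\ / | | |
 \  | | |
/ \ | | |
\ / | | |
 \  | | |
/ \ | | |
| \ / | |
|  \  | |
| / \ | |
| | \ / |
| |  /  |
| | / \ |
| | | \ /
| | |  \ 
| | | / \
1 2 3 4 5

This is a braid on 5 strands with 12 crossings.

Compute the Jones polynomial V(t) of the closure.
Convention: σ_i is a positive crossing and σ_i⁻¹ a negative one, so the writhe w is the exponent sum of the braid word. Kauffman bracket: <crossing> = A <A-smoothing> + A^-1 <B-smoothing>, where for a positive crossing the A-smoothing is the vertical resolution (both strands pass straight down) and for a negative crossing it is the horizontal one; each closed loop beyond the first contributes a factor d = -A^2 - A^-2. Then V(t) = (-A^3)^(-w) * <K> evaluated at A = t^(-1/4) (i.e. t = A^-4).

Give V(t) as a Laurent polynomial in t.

t^-4 + t^-6 - t^-10

Derivation:
Reading the diagram top to bottom ('/'-over between positions i,i+1 = s_i, '\'-over = s_i^-1): braid word = s1^-1 s1^-1 s2^-1 s1^-1 s2^-1 s1^-1 s2^-1 s1^-1 s1^-1 s2^-1 s3 s4^-1.
The presented braid s1^-1 s1^-1 s2^-1 s1^-1 s2^-1 s1^-1 s2^-1 s1^-1 s1^-1 s2^-1 s3 s4^-1 on 5 strands reduces by inverse Markov moves (closure unchanged at each step):
  Destabilize: the word has the form β·s4^-1 where s4^-1 occurs only as the final letter (β ∈ B_4); drop it and the last strand → 4 strands.
  Destabilize: the word has the form β·s3 where s3 occurs only as the final letter (β ∈ B_3); drop it and the last strand → 3 strands.
Reduced to β = s1^-1 s1^-1 s2^-1 s1^-1 s2^-1 s1^-1 s2^-1 s1^-1 s1^-1 s2^-1 on 3 strands, 10 crossings.
Compute on β:
Braid: s1^-1 s1^-1 s2^-1 s1^-1 s2^-1 s1^-1 s2^-1 s1^-1 s1^-1 s2^-1 on 3 strands, 10 crossings.
Writhe w = (#positive) - (#negative) = 0 - 10 = -10.
Enumerate smoothing states for the bracket polynomial. There are 2^10 = 1024 states.
Each crossing splits two ways (0=vertical, 1=horizontal). The state's weight is A^(#A-smoothings - #B-smoothings) * d^(loops - 1).
Tabulate the states by total A-exponent and number of loops L (A-exp: L × count):
  A^10: L=3 ×1
  A^8: L=2 ×4, L=4 ×6
  A^6: L=1 ×4, L=3 ×30, L=5 ×11
  A^4: L=2 ×48, L=4 ×65, L=6 ×7
  A^2: L=1 ×24, L=3 ×140, L=5 ×45, L=7 ×1
  A^0: L=2 ×129, L=4 ×117, L=6 ×6
  A^-2: L=1 ×43, L=3 ×151, L=5 ×16
  A^-4: L=2 ×96, L=4 ×24
  A^-6: L=1 ×24, L=3 ×21
  A^-8: L=2 ×10
  A^-10: L=3 ×1
Each group contributes A^e * Σ count * d^(L-1):
Powers of d = -A^2 - A^-2: d^2 = A^4 + 2 + A^-4; d^3 = -A^6 - 3*A^2 - 3*A^-2 - A^-6; d^4 = A^8 + 4*A^4 + 6 + 4*A^-4 + A^-8; d^5 = -A^10 - 5*A^6 - 10*A^2 - 10*A^-2 - 5*A^-6 - A^-10; d^6 = A^12 + 6*A^8 + 15*A^4 + 20 + 15*A^-4 + 6*A^-8 + A^-12.
  A^10 * (d^2) = A^14 + 2*A^10 + A^6
  A^8 * (4*d + 6*d^3) = -6*A^14 - 22*A^10 - 22*A^6 - 6*A^2
  A^6 * (4 + 30*d^2 + 11*d^4) = 11*A^14 + 74*A^10 + 130*A^6 + 74*A^2 + 11*A^-2
  A^4 * (48*d + 65*d^3 + 7*d^5) = -7*A^14 - 100*A^10 - 313*A^6 - 313*A^2 - 100*A^-2 - 7*A^-6
  A^2 * (24 + 140*d^2 + 45*d^4 + d^6) = A^14 + 51*A^10 + 335*A^6 + 594*A^2 + 335*A^-2 + 51*A^-6 + A^-10
  A^0 * (129*d + 117*d^3 + 6*d^5) = -6*A^10 - 147*A^6 - 540*A^2 - 540*A^-2 - 147*A^-6 - 6*A^-10
  A^-2 * (43 + 151*d^2 + 16*d^4) = 16*A^6 + 215*A^2 + 441*A^-2 + 215*A^-6 + 16*A^-10
  A^-4 * (96*d + 24*d^3) = -24*A^2 - 168*A^-2 - 168*A^-6 - 24*A^-10
  A^-6 * (24 + 21*d^2) = 21*A^-2 + 66*A^-6 + 21*A^-10
  A^-8 * (10*d) = -10*A^-6 - 10*A^-10
  A^-10 * (d^2) = A^-6 + 2*A^-10 + A^-14
Summing the groups: <K> = -A^10 + A^-6 + A^-14
Normalise by the writhe: (-A^3)^(-w) = (-A^3)^(10) = A^30, so f(A) = A^30 * <K> = -A^40 + A^24 + A^16.
Substitute A = t^(-1/4), i.e. A^e → t^(-e/4): V(t) = t^-4 + t^-6 - t^-10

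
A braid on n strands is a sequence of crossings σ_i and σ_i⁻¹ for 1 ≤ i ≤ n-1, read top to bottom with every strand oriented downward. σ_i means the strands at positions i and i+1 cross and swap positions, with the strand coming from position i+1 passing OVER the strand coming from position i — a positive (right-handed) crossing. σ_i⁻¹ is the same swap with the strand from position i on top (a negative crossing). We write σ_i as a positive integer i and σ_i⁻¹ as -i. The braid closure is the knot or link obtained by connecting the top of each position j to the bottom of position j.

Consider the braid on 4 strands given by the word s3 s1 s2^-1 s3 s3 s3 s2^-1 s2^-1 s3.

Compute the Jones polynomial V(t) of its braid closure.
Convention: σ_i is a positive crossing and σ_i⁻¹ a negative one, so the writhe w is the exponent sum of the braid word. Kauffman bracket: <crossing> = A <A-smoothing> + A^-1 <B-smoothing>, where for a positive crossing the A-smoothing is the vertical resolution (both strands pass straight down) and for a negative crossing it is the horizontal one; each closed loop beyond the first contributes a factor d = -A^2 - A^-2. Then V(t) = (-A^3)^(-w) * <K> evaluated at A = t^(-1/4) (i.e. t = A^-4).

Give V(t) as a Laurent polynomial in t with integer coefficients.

Braid: s3 s1 s2^-1 s3 s3 s3 s2^-1 s2^-1 s3 on 4 strands, 9 crossings.
Writhe w = (#positive) - (#negative) = 6 - 3 = 3.
Enumerate smoothing states for the bracket polynomial. There are 2^9 = 512 states.
Smooth each crossing (0=||, 1=⌣⌢); contribution A^(Σ sign_k(1-2s_k)) * d^(L-1).
Tabulate the states by total A-exponent and number of loops L (A-exp: L × count):
  A^9: L=5 ×1
  A^7: L=4 ×9
  A^5: L=3 ×32, L=5 ×4
  A^3: L=2 ×51, L=4 ×32, L=6 ×1
  A^1: L=1 ×27, L=3 ×81, L=5 ×18
  A^-1: L=2 ×53, L=4 ×67, L=6 ×6
  A^-3: L=3 ×50, L=5 ×33, L=7 ×1
  A^-5: L=4 ×27, L=6 ×9
  A^-7: L=5 ×8, L=7 ×1
  A^-9: L=6 ×1
Each group contributes A^e * Σ count * d^(L-1):
Powers of d = -A^2 - A^-2: d^2 = A^4 + 2 + A^-4; d^3 = -A^6 - 3*A^2 - 3*A^-2 - A^-6; d^4 = A^8 + 4*A^4 + 6 + 4*A^-4 + A^-8; d^5 = -A^10 - 5*A^6 - 10*A^2 - 10*A^-2 - 5*A^-6 - A^-10; d^6 = A^12 + 6*A^8 + 15*A^4 + 20 + 15*A^-4 + 6*A^-8 + A^-12.
  A^9 * (d^4) = A^17 + 4*A^13 + 6*A^9 + 4*A^5 + A
  A^7 * (9*d^3) = -9*A^13 - 27*A^9 - 27*A^5 - 9*A
  A^5 * (32*d^2 + 4*d^4) = 4*A^13 + 48*A^9 + 88*A^5 + 48*A + 4*A^-3
  A^3 * (51*d + 32*d^3 + d^5) = -A^13 - 37*A^9 - 157*A^5 - 157*A - 37*A^-3 - A^-7
  A^1 * (27 + 81*d^2 + 18*d^4) = 18*A^9 + 153*A^5 + 297*A + 153*A^-3 + 18*A^-7
  A^-1 * (53*d + 67*d^3 + 6*d^5) = -6*A^9 - 97*A^5 - 314*A - 314*A^-3 - 97*A^-7 - 6*A^-11
  A^-3 * (50*d^2 + 33*d^4 + d^6) = A^9 + 39*A^5 + 197*A + 318*A^-3 + 197*A^-7 + 39*A^-11 + A^-15
  A^-5 * (27*d^3 + 9*d^5) = -9*A^5 - 72*A - 171*A^-3 - 171*A^-7 - 72*A^-11 - 9*A^-15
  A^-7 * (8*d^4 + d^6) = A^5 + 14*A + 47*A^-3 + 68*A^-7 + 47*A^-11 + 14*A^-15 + A^-19
  A^-9 * (d^5) = -A - 5*A^-3 - 10*A^-7 - 10*A^-11 - 5*A^-15 - A^-19
Summing the groups: <K> = A^17 - 2*A^13 + 3*A^9 - 5*A^5 + 4*A - 5*A^-3 + 4*A^-7 - 2*A^-11 + A^-15
Normalise by the writhe: (-A^3)^(-w) = (-A^3)^(-3) = -A^-9, so f(A) = -A^-9 * <K> = -A^8 + 2*A^4 - 3 + 5*A^-4 - 4*A^-8 + 5*A^-12 - 4*A^-16 + 2*A^-20 - A^-24.
Substitute A = t^(-1/4), i.e. A^e → t^(-e/4): V(t) = -t^6 + 2*t^5 - 4*t^4 + 5*t^3 - 4*t^2 + 5*t - 3 + 2*t^-1 - t^-2

Answer: -t^6 + 2*t^5 - 4*t^4 + 5*t^3 - 4*t^2 + 5*t - 3 + 2*t^-1 - t^-2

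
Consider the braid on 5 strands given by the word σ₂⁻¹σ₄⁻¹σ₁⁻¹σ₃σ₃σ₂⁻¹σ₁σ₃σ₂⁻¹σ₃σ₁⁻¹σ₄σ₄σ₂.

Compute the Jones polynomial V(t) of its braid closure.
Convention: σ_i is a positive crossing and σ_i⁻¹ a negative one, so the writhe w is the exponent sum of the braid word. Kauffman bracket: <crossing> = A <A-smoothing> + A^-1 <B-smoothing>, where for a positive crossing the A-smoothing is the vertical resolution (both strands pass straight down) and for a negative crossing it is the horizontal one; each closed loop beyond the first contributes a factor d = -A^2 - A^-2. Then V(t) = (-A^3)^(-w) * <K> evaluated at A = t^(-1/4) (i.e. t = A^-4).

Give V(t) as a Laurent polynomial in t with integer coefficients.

The presented braid s2^-1 s4^-1 s1^-1 s3 s3 s2^-1 s1 s3 s2^-1 s3 s1^-1 s4 s4 s2 on 5 strands reduces by inverse Markov moves (closure unchanged at each step):
  Deconjugate: the word is γ·β·γ⁻¹ with γ = s2^-1 s4^-1 (prefix) and γ⁻¹ = s4 s2 (suffix); strip both.
  Destabilize: the word has the form β·s4 where s4 occurs only as the final letter (β ∈ B_4); drop it and the last strand → 4 strands.
Reduced to β = s1^-1 s3 s3 s2^-1 s1 s3 s2^-1 s3 s1^-1 on 4 strands, 9 crossings.
Compute on β:
Braid: s1^-1 s3 s3 s2^-1 s1 s3 s2^-1 s3 s1^-1 on 4 strands, 9 crossings.
Writhe w = (#positive) - (#negative) = 5 - 4 = 1.
Computing the Kauffman bracket via state sum. There are 2^9 = 512 states.
Smooth each crossing (0=||, 1=⌣⌢); contribution A^(Σ sign_k(1-2s_k)) * d^(L-1).
Tabulate the states by total A-exponent and number of loops L (A-exp: L × count):
  A^9: L=4 ×1
  A^7: L=3 ×9
  A^5: L=2 ×29, L=4 ×7
  A^3: L=1 ×30, L=3 ×52, L=5 ×2
  A^1: L=2 ×83, L=4 ×43
  A^-1: L=1 ×11, L=3 ×93, L=5 ×22
  A^-3: L=2 ×19, L=4 ×58, L=6 ×7
  A^-5: L=3 ×15, L=5 ×20, L=7 ×1
  A^-7: L=4 ×6, L=6 ×3
  A^-9: L=5 ×1
Each group contributes A^e * Σ count * d^(L-1):
Powers of d = -A^2 - A^-2: d^2 = A^4 + 2 + A^-4; d^3 = -A^6 - 3*A^2 - 3*A^-2 - A^-6; d^4 = A^8 + 4*A^4 + 6 + 4*A^-4 + A^-8; d^5 = -A^10 - 5*A^6 - 10*A^2 - 10*A^-2 - 5*A^-6 - A^-10; d^6 = A^12 + 6*A^8 + 15*A^4 + 20 + 15*A^-4 + 6*A^-8 + A^-12.
  A^9 * (d^3) = -A^15 - 3*A^11 - 3*A^7 - A^3
  A^7 * (9*d^2) = 9*A^11 + 18*A^7 + 9*A^3
  A^5 * (29*d + 7*d^3) = -7*A^11 - 50*A^7 - 50*A^3 - 7*A^-1
  A^3 * (30 + 52*d^2 + 2*d^4) = 2*A^11 + 60*A^7 + 146*A^3 + 60*A^-1 + 2*A^-5
  A^1 * (83*d + 43*d^3) = -43*A^7 - 212*A^3 - 212*A^-1 - 43*A^-5
  A^-1 * (11 + 93*d^2 + 22*d^4) = 22*A^7 + 181*A^3 + 329*A^-1 + 181*A^-5 + 22*A^-9
  A^-3 * (19*d + 58*d^3 + 7*d^5) = -7*A^7 - 93*A^3 - 263*A^-1 - 263*A^-5 - 93*A^-9 - 7*A^-13
  A^-5 * (15*d^2 + 20*d^4 + d^6) = A^7 + 26*A^3 + 110*A^-1 + 170*A^-5 + 110*A^-9 + 26*A^-13 + A^-17
  A^-7 * (6*d^3 + 3*d^5) = -3*A^3 - 21*A^-1 - 48*A^-5 - 48*A^-9 - 21*A^-13 - 3*A^-17
  A^-9 * (d^4) = A^-1 + 4*A^-5 + 6*A^-9 + 4*A^-13 + A^-17
Summing the groups: <K> = -A^15 + A^11 - 2*A^7 + 3*A^3 - 3*A^-1 + 3*A^-5 - 3*A^-9 + 2*A^-13 - A^-17
Normalise by the writhe: (-A^3)^(-w) = (-A^3)^(-1) = -A^-3, so f(A) = -A^-3 * <K> = A^12 - A^8 + 2*A^4 - 3 + 3*A^-4 - 3*A^-8 + 3*A^-12 - 2*A^-16 + A^-20.
Substitute A = t^(-1/4), i.e. A^e → t^(-e/4): V(t) = t^5 - 2*t^4 + 3*t^3 - 3*t^2 + 3*t - 3 + 2*t^-1 - t^-2 + t^-3

Answer: t^5 - 2*t^4 + 3*t^3 - 3*t^2 + 3*t - 3 + 2*t^-1 - t^-2 + t^-3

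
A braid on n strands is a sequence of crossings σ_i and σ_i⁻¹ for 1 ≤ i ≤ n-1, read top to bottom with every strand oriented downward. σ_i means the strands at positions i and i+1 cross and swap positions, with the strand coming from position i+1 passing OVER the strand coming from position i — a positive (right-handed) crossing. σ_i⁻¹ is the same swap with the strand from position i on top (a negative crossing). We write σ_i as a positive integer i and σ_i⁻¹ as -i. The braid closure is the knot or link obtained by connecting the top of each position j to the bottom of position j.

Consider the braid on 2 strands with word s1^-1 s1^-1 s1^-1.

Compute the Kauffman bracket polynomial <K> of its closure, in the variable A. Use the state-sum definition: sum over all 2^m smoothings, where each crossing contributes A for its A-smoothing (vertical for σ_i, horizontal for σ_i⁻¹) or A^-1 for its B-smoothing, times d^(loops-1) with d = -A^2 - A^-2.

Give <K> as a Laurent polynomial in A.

A^7 - A^3 - A^-5

Derivation:
Braid: s1^-1 s1^-1 s1^-1 on 2 strands, 3 crossings.
Writhe w = (#positive) - (#negative) = 0 - 3 = -3.
Computing the Kauffman bracket via state sum. There are 2^3 = 8 states.
Each crossing splits two ways (0=vertical, 1=horizontal). The state's weight is A^(#A-smoothings - #B-smoothings) * d^(loops - 1).
  state 000: A-exp=-3, loops=2, term = A^-3 * d^1
  state 001: A-exp=-1, loops=1, term = A^-1 * d^0
  state 010: A-exp=-1, loops=1, term = A^-1 * d^0
  state 011: A-exp=+1, loops=2, term = A^1 * d^1
  state 100: A-exp=-1, loops=1, term = A^-1 * d^0
  state 101: A-exp=+1, loops=2, term = A^1 * d^1
  state 110: A-exp=+1, loops=2, term = A^1 * d^1
  state 111: A-exp=+3, loops=3, term = A^3 * d^2
Collect the terms by A-exponent (count of states per loop number):
Powers of d = -A^2 - A^-2: d^2 = A^4 + 2 + A^-4.
  A^3 * (d^2) = A^7 + 2*A^3 + A^-1
  A^1 * (3*d) = -3*A^3 - 3*A^-1
  A^-1 * (3) = 3*A^-1
  A^-3 * (d) = -A^-1 - A^-5
Summing the groups: <K> = A^7 - A^3 - A^-5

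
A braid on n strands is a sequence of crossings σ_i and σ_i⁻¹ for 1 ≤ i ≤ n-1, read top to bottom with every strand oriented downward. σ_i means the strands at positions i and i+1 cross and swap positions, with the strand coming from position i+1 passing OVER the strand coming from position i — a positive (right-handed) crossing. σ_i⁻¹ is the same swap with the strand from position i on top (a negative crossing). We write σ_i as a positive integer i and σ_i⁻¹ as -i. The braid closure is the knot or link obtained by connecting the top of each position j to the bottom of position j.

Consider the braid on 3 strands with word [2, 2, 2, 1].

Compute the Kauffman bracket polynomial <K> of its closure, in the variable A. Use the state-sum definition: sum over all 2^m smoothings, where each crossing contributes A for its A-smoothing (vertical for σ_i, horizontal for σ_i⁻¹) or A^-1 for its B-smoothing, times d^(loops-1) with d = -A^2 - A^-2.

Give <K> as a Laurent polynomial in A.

Braid: s2 s2 s2 s1 on 3 strands, 4 crossings.
Writhe w = (#positive) - (#negative) = 4 - 0 = 4.
State-sum expansion of <K>. There are 2^4 = 16 states.
Smooth each crossing (0=||, 1=⌣⌢); contribution A^(Σ sign_k(1-2s_k)) * d^(L-1).
  state 0000: A-exp=+4, loops=3, term = A^4 * d^2
  state 0001: A-exp=+2, loops=2, term = A^2 * d^1
  state 0010: A-exp=+2, loops=2, term = A^2 * d^1
  state 0011: A-exp=+0, loops=1, term = A^0 * d^0
  state 0100: A-exp=+2, loops=2, term = A^2 * d^1
  state 0101: A-exp=+0, loops=1, term = A^0 * d^0
  state 0110: A-exp=+0, loops=3, term = A^0 * d^2
  state 0111: A-exp=-2, loops=2, term = A^-2 * d^1
  state 1000: A-exp=+2, loops=2, term = A^2 * d^1
  state 1001: A-exp=+0, loops=1, term = A^0 * d^0
  state 1010: A-exp=+0, loops=3, term = A^0 * d^2
  state 1011: A-exp=-2, loops=2, term = A^-2 * d^1
  state 1100: A-exp=+0, loops=3, term = A^0 * d^2
  state 1101: A-exp=-2, loops=2, term = A^-2 * d^1
  state 1110: A-exp=-2, loops=4, term = A^-2 * d^3
  state 1111: A-exp=-4, loops=3, term = A^-4 * d^2
Collect the terms by A-exponent (count of states per loop number):
Powers of d = -A^2 - A^-2: d^2 = A^4 + 2 + A^-4; d^3 = -A^6 - 3*A^2 - 3*A^-2 - A^-6.
  A^4 * (d^2) = A^8 + 2*A^4 + 1
  A^2 * (4*d) = -4*A^4 - 4
  A^0 * (3 + 3*d^2) = 3*A^4 + 9 + 3*A^-4
  A^-2 * (3*d + d^3) = -A^4 - 6 - 6*A^-4 - A^-8
  A^-4 * (d^2) = 1 + 2*A^-4 + A^-8
Summing the groups: <K> = A^8 + 1 - A^-4

Answer: A^8 + 1 - A^-4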